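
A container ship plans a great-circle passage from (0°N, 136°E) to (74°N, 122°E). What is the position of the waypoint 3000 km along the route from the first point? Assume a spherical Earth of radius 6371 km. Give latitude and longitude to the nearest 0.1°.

Convert each endpoint to a unit vector on the sphere (x = cos φ cos λ, y = cos φ sin λ, z = sin φ).
The central angle between the endpoints is δ = arccos(p₁·p₂) ≈ 1.300 rad (74.5°). The total great-circle distance is δ·R ≈ 1.300 × 6371 ≈ 8283 km, so the target fraction is f = 3000/8283 ≈ 0.362.
Interpolate at f ≈ 0.362 with slerp weights a = sin((1−f)δ)/sin δ ≈ 0.765, b = sin(fδ)/sin δ ≈ 0.471.
p = a·p₁ + b·p₂ ≈ (-0.619, 0.642, 0.453); φ = arcsin(p_z) ≈ 26.91°, λ = atan2(p_y, p_x) ≈ 133.98°.

≈ (26.9°N, 134.0°E)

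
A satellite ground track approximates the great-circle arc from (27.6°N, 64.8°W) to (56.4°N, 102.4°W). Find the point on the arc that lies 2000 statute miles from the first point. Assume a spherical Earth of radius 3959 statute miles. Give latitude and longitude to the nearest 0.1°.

≈ (50.2°N, 88.6°W)

From cos δ = sin φ₁ sin φ₂ + cos φ₁ cos φ₂ cos Δλ, the central angle is δ ≈ 0.685 rad (39.2°). The total great-circle distance is δ·R ≈ 0.685 × 3959 ≈ 2712 mi, so the target fraction is f = 2000/2712 ≈ 0.738.
Interpolate at f ≈ 0.738 with slerp weights a = sin((1−f)δ)/sin δ ≈ 0.283, b = sin(fδ)/sin δ ≈ 0.765.
p = a·p₁ + b·p₂ ≈ (0.016, -0.640, 0.768); φ = arcsin(p_z) ≈ 50.19°, λ = atan2(p_y, p_x) ≈ -88.59°.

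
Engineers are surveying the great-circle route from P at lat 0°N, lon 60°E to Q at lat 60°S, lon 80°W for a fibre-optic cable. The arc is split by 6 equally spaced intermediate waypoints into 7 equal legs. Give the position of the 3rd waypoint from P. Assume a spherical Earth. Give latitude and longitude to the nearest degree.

≈ lat 44°S, lon 39°E

Write both endpoints as unit vectors p₁, p₂ with components (cos φ cos λ, cos φ sin λ, sin φ).
The central angle between the endpoints is δ = arccos(p₁·p₂) ≈ 1.964 rad (112.5°).
Interpolate at f = 3/7 with slerp weights a = sin((1−f)δ)/sin δ ≈ 0.975, b = sin(fδ)/sin δ ≈ 0.807.
p = a·p₁ + b·p₂ ≈ (0.558, 0.447, -0.699); φ = arcsin(p_z) ≈ -44.36°, λ = atan2(p_y, p_x) ≈ 38.72°.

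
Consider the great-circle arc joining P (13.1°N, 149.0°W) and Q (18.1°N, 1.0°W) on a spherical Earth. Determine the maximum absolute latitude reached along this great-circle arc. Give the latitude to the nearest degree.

The great circle lies in the plane with unit normal n̂ = (p₁ × p₂)/|p₁ × p₂|.
Here n̂_z ≈ +0.701; the vertex latitude is φ_max = arccos|n̂_z| ≈ 45.5°.
Check via Clairaut: cos φ_max = |cos φ₁| · sin C = cos(13.1°)·sin(46.1°) ≈ 0.701, again giving ≈ 45.5°.

≈ 45°N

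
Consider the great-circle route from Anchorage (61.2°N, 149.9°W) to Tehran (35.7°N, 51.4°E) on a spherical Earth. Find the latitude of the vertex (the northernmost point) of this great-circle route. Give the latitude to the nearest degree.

The great circle lies in the plane with unit normal n̂ = (p₁ × p₂)/|p₁ × p₂|.
Here n̂_z ≈ -0.144; the vertex latitude is φ_max = arccos|n̂_z| ≈ 81.7°.

≈ 82°N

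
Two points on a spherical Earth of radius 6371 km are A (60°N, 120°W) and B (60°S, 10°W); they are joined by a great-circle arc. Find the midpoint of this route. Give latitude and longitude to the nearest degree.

≈ (0°N, 65°W)

Convert each endpoint to a unit vector on the sphere (x = cos φ cos λ, y = cos φ sin λ, z = sin φ).
The central angle between the endpoints is δ = arccos(p₁·p₂) ≈ 2.560 rad (146.7°).
Interpolate at f = 1/2 with slerp weights a = sin((1−f)δ)/sin δ ≈ 1.743, b = sin(fδ)/sin δ ≈ 1.743.
p = a·p₁ + b·p₂ ≈ (0.423, -0.906, 0.000); φ = arcsin(p_z) ≈ 0.00°, λ = atan2(p_y, p_x) ≈ -65.00°.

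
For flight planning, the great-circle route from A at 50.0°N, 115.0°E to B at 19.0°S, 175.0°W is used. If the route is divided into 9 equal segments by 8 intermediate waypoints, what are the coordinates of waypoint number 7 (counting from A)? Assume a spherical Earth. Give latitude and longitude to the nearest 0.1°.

Write both endpoints as unit vectors p₁, p₂ with components (cos φ cos λ, cos φ sin λ, sin φ).
The central angle between the endpoints is δ = arccos(p₁·p₂) ≈ 1.612 rad (92.4°).
Interpolate at f = 7/9 with slerp weights a = sin((1−f)δ)/sin δ ≈ 0.351, b = sin(fδ)/sin δ ≈ 0.951.
p = a·p₁ + b·p₂ ≈ (-0.991, 0.126, -0.041); φ = arcsin(p_z) ≈ -2.34°, λ = atan2(p_y, p_x) ≈ 172.75°.

≈ 2.3°S, 172.7°E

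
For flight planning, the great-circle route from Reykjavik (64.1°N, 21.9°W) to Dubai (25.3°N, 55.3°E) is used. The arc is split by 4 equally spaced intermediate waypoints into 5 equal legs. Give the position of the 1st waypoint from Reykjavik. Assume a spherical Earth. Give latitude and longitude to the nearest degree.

≈ 62°N, 5°E

Convert each endpoint to a unit vector on the sphere (x = cos φ cos λ, y = cos φ sin λ, z = sin φ).
The central angle between the endpoints is δ = arccos(p₁·p₂) ≈ 1.079 rad (61.8°).
Interpolate at f = 1/5 with slerp weights a = sin((1−f)δ)/sin δ ≈ 0.862, b = sin(fδ)/sin δ ≈ 0.243.
p = a·p₁ + b·p₂ ≈ (0.474, 0.040, 0.879); φ = arcsin(p_z) ≈ 61.57°, λ = atan2(p_y, p_x) ≈ 4.83°.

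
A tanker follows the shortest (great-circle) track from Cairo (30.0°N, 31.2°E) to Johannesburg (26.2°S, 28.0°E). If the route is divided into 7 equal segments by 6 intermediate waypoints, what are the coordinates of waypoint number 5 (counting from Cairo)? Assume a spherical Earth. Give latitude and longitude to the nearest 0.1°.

≈ (10.1°S, 28.9°E)

Convert each endpoint to a unit vector on the sphere (x = cos φ cos λ, y = cos φ sin λ, z = sin φ).
The central angle between the endpoints is δ = arccos(p₁·p₂) ≈ 0.982 rad (56.3°).
Interpolate at f = 5/7 with slerp weights a = sin((1−f)δ)/sin δ ≈ 0.333, b = sin(fδ)/sin δ ≈ 0.776.
p = a·p₁ + b·p₂ ≈ (0.861, 0.476, -0.176); φ = arcsin(p_z) ≈ -10.14°, λ = atan2(p_y, p_x) ≈ 28.94°.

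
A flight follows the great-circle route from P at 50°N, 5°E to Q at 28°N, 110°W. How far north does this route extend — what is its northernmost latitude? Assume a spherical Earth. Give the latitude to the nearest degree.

≈ 59°N

The great circle lies in the plane with unit normal n̂ = (p₁ × p₂)/|p₁ × p₂|.
Here n̂_z ≈ -0.518; the vertex latitude is φ_max = arccos|n̂_z| ≈ 58.8°.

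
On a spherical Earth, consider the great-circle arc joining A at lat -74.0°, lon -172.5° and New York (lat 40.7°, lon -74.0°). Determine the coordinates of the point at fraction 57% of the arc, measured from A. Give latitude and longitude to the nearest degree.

Convert each endpoint to a unit vector on the sphere (x = cos φ cos λ, y = cos φ sin λ, z = sin φ).
The central angle between the endpoints is δ = arccos(p₁·p₂) ≈ 2.289 rad (131.1°).
Interpolate at f = 0.57 with slerp weights a = sin((1−f)δ)/sin δ ≈ 1.106, b = sin(fδ)/sin δ ≈ 1.281.
p = a·p₁ + b·p₂ ≈ (-0.034, -0.973, -0.228); φ = arcsin(p_z) ≈ -13.15°, λ = atan2(p_y, p_x) ≈ -92.03°.

≈ lat -13°, lon -92°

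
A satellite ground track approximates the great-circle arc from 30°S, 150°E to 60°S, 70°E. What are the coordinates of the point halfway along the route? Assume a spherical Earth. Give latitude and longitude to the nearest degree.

Write both endpoints as unit vectors p₁, p₂ with components (cos φ cos λ, cos φ sin λ, sin φ).
The central angle between the endpoints is δ = arccos(p₁·p₂) ≈ 1.038 rad (59.5°).
Interpolate at f = 1/2 with slerp weights a = sin((1−f)δ)/sin δ ≈ 0.576, b = sin(fδ)/sin δ ≈ 0.576.
p = a·p₁ + b·p₂ ≈ (-0.333, 0.520, -0.787); φ = arcsin(p_z) ≈ -51.86°, λ = atan2(p_y, p_x) ≈ 122.67°.

≈ 52°S, 123°E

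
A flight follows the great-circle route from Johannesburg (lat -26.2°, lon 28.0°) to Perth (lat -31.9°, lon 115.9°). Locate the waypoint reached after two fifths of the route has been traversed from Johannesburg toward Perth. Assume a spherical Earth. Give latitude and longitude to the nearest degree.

≈ lat -37°, lon 61°

The haversine formula gives a central angle δ ≈ 1.307 rad (74.9°) between the endpoints.
Interpolate at f = 2/5 with slerp weights a = sin((1−f)δ)/sin δ ≈ 0.731, b = sin(fδ)/sin δ ≈ 0.517.
p = a·p₁ + b·p₂ ≈ (0.388, 0.703, -0.596); φ = arcsin(p_z) ≈ -36.60°, λ = atan2(p_y, p_x) ≈ 61.12°.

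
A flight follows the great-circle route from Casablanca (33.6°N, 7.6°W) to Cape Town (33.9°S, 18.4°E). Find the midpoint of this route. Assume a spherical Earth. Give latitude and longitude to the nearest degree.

≈ (0°N, 5°E)

Convert each endpoint to a unit vector on the sphere (x = cos φ cos λ, y = cos φ sin λ, z = sin φ).
The central angle between the endpoints is δ = arccos(p₁·p₂) ≈ 1.253 rad (71.8°).
Interpolate at f = 1/2 with slerp weights a = sin((1−f)δ)/sin δ ≈ 0.617, b = sin(fδ)/sin δ ≈ 0.617.
p = a·p₁ + b·p₂ ≈ (0.996, 0.094, -0.003); φ = arcsin(p_z) ≈ -0.15°, λ = atan2(p_y, p_x) ≈ 5.38°.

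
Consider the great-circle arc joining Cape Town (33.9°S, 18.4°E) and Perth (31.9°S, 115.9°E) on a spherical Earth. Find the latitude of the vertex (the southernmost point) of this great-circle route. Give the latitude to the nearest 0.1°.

≈ 44.5°S

The great circle lies in the plane with unit normal n̂ = (p₁ × p₂)/|p₁ × p₂|.
Here n̂_z ≈ +0.713; the vertex latitude is φ_max = arccos|n̂_z| ≈ 44.5°.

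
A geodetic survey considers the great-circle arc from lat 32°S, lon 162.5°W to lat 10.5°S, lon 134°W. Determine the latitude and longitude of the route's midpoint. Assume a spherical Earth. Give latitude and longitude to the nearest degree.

≈ lat 22°S, lon 147°W

From cos δ = sin φ₁ sin φ₂ + cos φ₁ cos φ₂ cos Δλ, the central angle is δ ≈ 0.593 rad (34.0°).
Interpolate at f = 1/2 with slerp weights a = sin((1−f)δ)/sin δ ≈ 0.523, b = sin(fδ)/sin δ ≈ 0.523.
p = a·p₁ + b·p₂ ≈ (-0.780, -0.503, -0.372); φ = arcsin(p_z) ≈ -21.86°, λ = atan2(p_y, p_x) ≈ -147.18°.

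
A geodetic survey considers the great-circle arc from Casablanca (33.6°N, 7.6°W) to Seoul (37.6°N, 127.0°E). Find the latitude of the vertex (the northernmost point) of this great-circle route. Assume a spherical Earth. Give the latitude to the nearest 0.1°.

The great circle lies in the plane with unit normal n̂ = (p₁ × p₂)/|p₁ × p₂|.
Here n̂_z ≈ +0.474; the vertex latitude is φ_max = arccos|n̂_z| ≈ 61.7°.
Check via Clairaut: cos φ_max = |cos φ₁| · sin C = cos(33.6°)·sin(34.7°) ≈ 0.474, again giving ≈ 61.7°.

≈ 61.7°N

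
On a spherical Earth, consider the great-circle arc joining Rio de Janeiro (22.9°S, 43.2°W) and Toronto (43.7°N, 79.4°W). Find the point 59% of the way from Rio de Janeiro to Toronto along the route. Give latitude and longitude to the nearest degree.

Write both endpoints as unit vectors p₁, p₂ with components (cos φ cos λ, cos φ sin λ, sin φ).
The central angle between the endpoints is δ = arccos(p₁·p₂) ≈ 1.299 rad (74.4°).
Interpolate at f = 0.59 with slerp weights a = sin((1−f)δ)/sin δ ≈ 0.527, b = sin(fδ)/sin δ ≈ 0.720.
p = a·p₁ + b·p₂ ≈ (0.450, -0.844, 0.292); φ = arcsin(p_z) ≈ 17.00°, λ = atan2(p_y, p_x) ≈ -61.95°.

≈ 17°N, 62°W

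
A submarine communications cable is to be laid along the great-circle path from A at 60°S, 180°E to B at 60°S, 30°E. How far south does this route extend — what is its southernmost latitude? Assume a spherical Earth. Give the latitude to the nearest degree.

The great circle lies in the plane with unit normal n̂ = (p₁ × p₂)/|p₁ × p₂|.
Here n̂_z ≈ -0.148; the vertex latitude is φ_max = arccos|n̂_z| ≈ 81.5°.
Check via Clairaut: cos φ_max = |cos φ₁| · sin C = cos(60.0°)·sin(162.8°) ≈ 0.148, again giving ≈ 81.5°.

≈ 82°S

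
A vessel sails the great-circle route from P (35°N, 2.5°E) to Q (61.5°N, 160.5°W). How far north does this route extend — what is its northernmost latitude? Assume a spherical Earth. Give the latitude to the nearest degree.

The great circle lies in the plane with unit normal n̂ = (p₁ × p₂)/|p₁ × p₂|.
Here n̂_z ≈ -0.115; the vertex latitude is φ_max = arccos|n̂_z| ≈ 83.4°.
Check via Clairaut: cos φ_max = |cos φ₁| · sin C = cos(35.0°)·sin(8.1°) ≈ 0.115, again giving ≈ 83.4°.

≈ 83°N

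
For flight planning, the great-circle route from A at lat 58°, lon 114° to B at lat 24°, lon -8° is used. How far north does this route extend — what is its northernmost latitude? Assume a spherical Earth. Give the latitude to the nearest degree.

The great circle lies in the plane with unit normal n̂ = (p₁ × p₂)/|p₁ × p₂|.
Here n̂_z ≈ -0.412; the vertex latitude is φ_max = arccos|n̂_z| ≈ 65.7°.

≈ 66°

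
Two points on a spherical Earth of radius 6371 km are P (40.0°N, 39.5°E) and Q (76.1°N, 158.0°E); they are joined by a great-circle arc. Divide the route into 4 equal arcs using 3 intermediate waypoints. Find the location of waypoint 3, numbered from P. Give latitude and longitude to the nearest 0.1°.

≈ (77.5°N, 91.7°E)

From cos δ = sin φ₁ sin φ₂ + cos φ₁ cos φ₂ cos Δλ, the central angle is δ ≈ 1.005 rad (57.6°).
Interpolate at f = 3/4 with slerp weights a = sin((1−f)δ)/sin δ ≈ 0.295, b = sin(fδ)/sin δ ≈ 0.811.
p = a·p₁ + b·p₂ ≈ (-0.006, 0.216, 0.976); φ = arcsin(p_z) ≈ 77.49°, λ = atan2(p_y, p_x) ≈ 91.72°.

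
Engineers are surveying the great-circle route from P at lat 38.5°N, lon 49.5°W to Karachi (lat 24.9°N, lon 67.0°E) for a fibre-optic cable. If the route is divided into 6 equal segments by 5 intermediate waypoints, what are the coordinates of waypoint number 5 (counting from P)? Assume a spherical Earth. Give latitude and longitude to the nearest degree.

The haversine formula gives a central angle δ ≈ 1.625 rad (93.1°) between the endpoints.
Interpolate at f = 5/6 with slerp weights a = sin((1−f)δ)/sin δ ≈ 0.268, b = sin(fδ)/sin δ ≈ 0.978.
p = a·p₁ + b·p₂ ≈ (0.483, 0.657, 0.579); φ = arcsin(p_z) ≈ 35.36°, λ = atan2(p_y, p_x) ≈ 53.69°.

≈ lat 35°N, lon 54°E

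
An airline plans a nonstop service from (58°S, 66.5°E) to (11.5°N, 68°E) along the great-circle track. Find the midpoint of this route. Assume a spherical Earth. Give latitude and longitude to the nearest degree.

Write both endpoints as unit vectors p₁, p₂ with components (cos φ cos λ, cos φ sin λ, sin φ).
The central angle between the endpoints is δ = arccos(p₁·p₂) ≈ 1.213 rad (69.5°).
Interpolate at f = 1/2 with slerp weights a = sin((1−f)δ)/sin δ ≈ 0.609, b = sin(fδ)/sin δ ≈ 0.609.
p = a·p₁ + b·p₂ ≈ (0.352, 0.849, -0.395); φ = arcsin(p_z) ≈ -23.25°, λ = atan2(p_y, p_x) ≈ 67.47°.

≈ (23°S, 67°E)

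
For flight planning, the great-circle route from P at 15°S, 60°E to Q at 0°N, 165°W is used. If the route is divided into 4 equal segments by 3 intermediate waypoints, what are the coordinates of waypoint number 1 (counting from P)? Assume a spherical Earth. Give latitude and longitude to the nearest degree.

From cos δ = sin φ₁ sin φ₂ + cos φ₁ cos φ₂ cos Δλ, the central angle is δ ≈ 2.323 rad (133.1°).
Interpolate at f = 1/4 with slerp weights a = sin((1−f)δ)/sin δ ≈ 1.349, b = sin(fδ)/sin δ ≈ 0.751.
p = a·p₁ + b·p₂ ≈ (-0.074, 0.934, -0.349); φ = arcsin(p_z) ≈ -20.44°, λ = atan2(p_y, p_x) ≈ 94.52°.

≈ 20°S, 95°E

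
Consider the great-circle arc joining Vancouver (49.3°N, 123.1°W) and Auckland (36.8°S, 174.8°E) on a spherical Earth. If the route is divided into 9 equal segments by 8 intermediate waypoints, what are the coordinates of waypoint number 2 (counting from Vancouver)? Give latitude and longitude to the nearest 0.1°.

≈ (31.7°N, 142.3°W)

The haversine formula gives a central angle δ ≈ 1.782 rad (102.1°) between the endpoints.
Interpolate at f = 2/9 with slerp weights a = sin((1−f)δ)/sin δ ≈ 1.005, b = sin(fδ)/sin δ ≈ 0.395.
p = a·p₁ + b·p₂ ≈ (-0.673, -0.521, 0.526); φ = arcsin(p_z) ≈ 31.73°, λ = atan2(p_y, p_x) ≈ -142.26°.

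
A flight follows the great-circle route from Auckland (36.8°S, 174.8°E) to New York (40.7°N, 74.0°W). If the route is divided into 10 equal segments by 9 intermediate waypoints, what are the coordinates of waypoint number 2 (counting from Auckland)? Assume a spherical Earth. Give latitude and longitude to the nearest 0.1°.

≈ 22.6°S, 160.6°W

From cos δ = sin φ₁ sin φ₂ + cos φ₁ cos φ₂ cos Δλ, the central angle is δ ≈ 2.227 rad (127.6°).
Interpolate at f = 2/10 with slerp weights a = sin((1−f)δ)/sin δ ≈ 1.234, b = sin(fδ)/sin δ ≈ 0.544.
p = a·p₁ + b·p₂ ≈ (-0.871, -0.307, -0.385); φ = arcsin(p_z) ≈ -22.63°, λ = atan2(p_y, p_x) ≈ -160.59°.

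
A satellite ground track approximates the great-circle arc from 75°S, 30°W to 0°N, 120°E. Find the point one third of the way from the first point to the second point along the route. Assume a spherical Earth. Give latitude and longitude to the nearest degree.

≈ 67°S, 101°E

Write both endpoints as unit vectors p₁, p₂ with components (cos φ cos λ, cos φ sin λ, sin φ).
The central angle between the endpoints is δ = arccos(p₁·p₂) ≈ 1.797 rad (103.0°).
Interpolate at f = 1/3 with slerp weights a = sin((1−f)δ)/sin δ ≈ 0.956, b = sin(fδ)/sin δ ≈ 0.578.
p = a·p₁ + b·p₂ ≈ (-0.075, 0.377, -0.923); φ = arcsin(p_z) ≈ -67.37°, λ = atan2(p_y, p_x) ≈ 101.25°.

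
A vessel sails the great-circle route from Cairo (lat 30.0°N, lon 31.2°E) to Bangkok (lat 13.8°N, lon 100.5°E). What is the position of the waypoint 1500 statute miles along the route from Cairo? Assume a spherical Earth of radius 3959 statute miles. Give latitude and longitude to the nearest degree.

≈ lat 28°N, lon 56°E

From cos δ = sin φ₁ sin φ₂ + cos φ₁ cos φ₂ cos Δλ, the central angle is δ ≈ 1.141 rad (65.4°). The total great-circle distance is δ·R ≈ 1.141 × 3959 ≈ 4518 mi, so the target fraction is f = 1500/4518 ≈ 0.332.
Interpolate at f ≈ 0.332 with slerp weights a = sin((1−f)δ)/sin δ ≈ 0.760, b = sin(fδ)/sin δ ≈ 0.407.
p = a·p₁ + b·p₂ ≈ (0.491, 0.729, 0.477); φ = arcsin(p_z) ≈ 28.48°, λ = atan2(p_y, p_x) ≈ 56.07°.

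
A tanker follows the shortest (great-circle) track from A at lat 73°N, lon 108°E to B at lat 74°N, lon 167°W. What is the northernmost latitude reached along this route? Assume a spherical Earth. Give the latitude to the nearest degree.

The great circle lies in the plane with unit normal n̂ = (p₁ × p₂)/|p₁ × p₂|.
Here n̂_z ≈ +0.213; the vertex latitude is φ_max = arccos|n̂_z| ≈ 77.7°.
Check via Clairaut: cos φ_max = |cos φ₁| · sin C = cos(73.0°)·sin(46.8°) ≈ 0.213, again giving ≈ 77.7°.

≈ 78°N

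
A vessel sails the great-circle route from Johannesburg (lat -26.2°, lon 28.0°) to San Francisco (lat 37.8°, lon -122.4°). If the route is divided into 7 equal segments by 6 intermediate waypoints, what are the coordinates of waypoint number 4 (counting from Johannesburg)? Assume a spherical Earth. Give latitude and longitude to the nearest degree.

From cos δ = sin φ₁ sin φ₂ + cos φ₁ cos φ₂ cos Δλ, the central angle is δ ≈ 2.662 rad (152.5°).
Interpolate at f = 4/7 with slerp weights a = sin((1−f)δ)/sin δ ≈ 1.969, b = sin(fδ)/sin δ ≈ 2.163.
p = a·p₁ + b·p₂ ≈ (0.644, -0.614, 0.457); φ = arcsin(p_z) ≈ 27.17°, λ = atan2(p_y, p_x) ≈ -43.64°.

≈ lat 27°, lon -44°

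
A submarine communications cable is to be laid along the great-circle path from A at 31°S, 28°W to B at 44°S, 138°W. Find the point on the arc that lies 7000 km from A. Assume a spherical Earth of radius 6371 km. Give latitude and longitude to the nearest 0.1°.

≈ 52.3°S, 112.8°W

From cos δ = sin φ₁ sin φ₂ + cos φ₁ cos φ₂ cos Δλ, the central angle is δ ≈ 1.423 rad (81.6°). The total great-circle distance is δ·R ≈ 1.423 × 6371 ≈ 9068 km, so the target fraction is f = 7000/9068 ≈ 0.772.
Interpolate at f ≈ 0.772 with slerp weights a = sin((1−f)δ)/sin δ ≈ 0.322, b = sin(fδ)/sin δ ≈ 0.900.
p = a·p₁ + b·p₂ ≈ (-0.237, -0.563, -0.792); φ = arcsin(p_z) ≈ -52.33°, λ = atan2(p_y, p_x) ≈ -112.85°.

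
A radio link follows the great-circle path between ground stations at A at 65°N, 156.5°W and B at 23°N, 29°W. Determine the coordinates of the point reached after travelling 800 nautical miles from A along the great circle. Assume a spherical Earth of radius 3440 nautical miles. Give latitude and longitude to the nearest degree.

The haversine formula gives a central angle δ ≈ 1.453 rad (83.3°) between the endpoints. The total great-circle distance is δ·R ≈ 1.453 × 3440 ≈ 4999 nmi, so the target fraction is f = 800/4999 ≈ 0.160.
Interpolate at f ≈ 0.160 with slerp weights a = sin((1−f)δ)/sin δ ≈ 0.946, b = sin(fδ)/sin δ ≈ 0.232.
p = a·p₁ + b·p₂ ≈ (-0.180, -0.263, 0.948); φ = arcsin(p_z) ≈ 71.43°, λ = atan2(p_y, p_x) ≈ -124.35°.

≈ 71°N, 124°W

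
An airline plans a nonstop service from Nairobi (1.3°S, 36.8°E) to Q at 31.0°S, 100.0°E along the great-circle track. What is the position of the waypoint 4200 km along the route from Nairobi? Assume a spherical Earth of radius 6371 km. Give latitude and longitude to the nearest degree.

From cos δ = sin φ₁ sin φ₂ + cos φ₁ cos φ₂ cos Δλ, the central angle is δ ≈ 1.161 rad (66.5°). The total great-circle distance is δ·R ≈ 1.161 × 6371 ≈ 7399 km, so the target fraction is f = 4200/7399 ≈ 0.568.
Interpolate at f ≈ 0.568 with slerp weights a = sin((1−f)δ)/sin δ ≈ 0.525, b = sin(fδ)/sin δ ≈ 0.668.
p = a·p₁ + b·p₂ ≈ (0.321, 0.878, -0.356); φ = arcsin(p_z) ≈ -20.84°, λ = atan2(p_y, p_x) ≈ 69.94°.

≈ 21°S, 70°E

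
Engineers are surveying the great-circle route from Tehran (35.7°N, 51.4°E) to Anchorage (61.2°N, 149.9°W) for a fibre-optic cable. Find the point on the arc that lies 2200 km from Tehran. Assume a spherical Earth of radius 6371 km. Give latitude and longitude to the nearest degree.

From cos δ = sin φ₁ sin φ₂ + cos φ₁ cos φ₂ cos Δλ, the central angle is δ ≈ 1.423 rad (81.6°). The total great-circle distance is δ·R ≈ 1.423 × 6371 ≈ 9068 km, so the target fraction is f = 2200/9068 ≈ 0.243.
Interpolate at f ≈ 0.243 with slerp weights a = sin((1−f)δ)/sin δ ≈ 0.891, b = sin(fδ)/sin δ ≈ 0.342.
p = a·p₁ + b·p₂ ≈ (0.309, 0.483, 0.820); φ = arcsin(p_z) ≈ 55.05°, λ = atan2(p_y, p_x) ≈ 57.40°.

≈ 55°N, 57°E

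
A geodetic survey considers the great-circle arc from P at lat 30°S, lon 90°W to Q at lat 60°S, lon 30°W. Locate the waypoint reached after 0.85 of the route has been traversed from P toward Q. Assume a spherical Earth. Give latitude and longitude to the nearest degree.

≈ lat 58°S, lon 44°W

The haversine formula gives a central angle δ ≈ 0.864 rad (49.5°) between the endpoints.
Interpolate at f = 0.85 with slerp weights a = sin((1−f)δ)/sin δ ≈ 0.170, b = sin(fδ)/sin δ ≈ 0.881.
p = a·p₁ + b·p₂ ≈ (0.382, -0.367, -0.848); φ = arcsin(p_z) ≈ -58.01°, λ = atan2(p_y, p_x) ≈ -43.92°.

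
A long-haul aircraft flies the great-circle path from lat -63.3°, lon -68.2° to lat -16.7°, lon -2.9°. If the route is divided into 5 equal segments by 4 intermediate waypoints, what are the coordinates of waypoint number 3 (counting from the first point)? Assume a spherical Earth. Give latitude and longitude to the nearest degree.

From cos δ = sin φ₁ sin φ₂ + cos φ₁ cos φ₂ cos Δλ, the central angle is δ ≈ 1.119 rad (64.1°).
Interpolate at f = 3/5 with slerp weights a = sin((1−f)δ)/sin δ ≈ 0.481, b = sin(fδ)/sin δ ≈ 0.691.
p = a·p₁ + b·p₂ ≈ (0.742, -0.234, -0.628); φ = arcsin(p_z) ≈ -38.94°, λ = atan2(p_y, p_x) ≈ -17.52°.

≈ lat -39°, lon -18°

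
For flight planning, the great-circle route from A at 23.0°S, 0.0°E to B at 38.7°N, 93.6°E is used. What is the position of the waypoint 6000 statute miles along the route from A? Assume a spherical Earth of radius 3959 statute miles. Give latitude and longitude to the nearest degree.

Convert each endpoint to a unit vector on the sphere (x = cos φ cos λ, y = cos φ sin λ, z = sin φ).
The central angle between the endpoints is δ = arccos(p₁·p₂) ≈ 1.864 rad (106.8°). The total great-circle distance is δ·R ≈ 1.864 × 3959 ≈ 7381 mi, so the target fraction is f = 6000/7381 ≈ 0.813.
Interpolate at f ≈ 0.813 with slerp weights a = sin((1−f)δ)/sin δ ≈ 0.357, b = sin(fδ)/sin δ ≈ 1.043.
p = a·p₁ + b·p₂ ≈ (0.278, 0.812, 0.513); φ = arcsin(p_z) ≈ 30.84°, λ = atan2(p_y, p_x) ≈ 71.14°.

≈ 31°N, 71°E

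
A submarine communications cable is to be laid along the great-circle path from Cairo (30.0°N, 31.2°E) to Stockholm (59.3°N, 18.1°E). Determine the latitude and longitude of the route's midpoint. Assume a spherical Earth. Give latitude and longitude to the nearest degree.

≈ (45°N, 26°E)

From cos δ = sin φ₁ sin φ₂ + cos φ₁ cos φ₂ cos Δλ, the central angle is δ ≈ 0.534 rad (30.6°).
Interpolate at f = 1/2 with slerp weights a = sin((1−f)δ)/sin δ ≈ 0.518, b = sin(fδ)/sin δ ≈ 0.518.
p = a·p₁ + b·p₂ ≈ (0.636, 0.315, 0.705); φ = arcsin(p_z) ≈ 44.83°, λ = atan2(p_y, p_x) ≈ 26.35°.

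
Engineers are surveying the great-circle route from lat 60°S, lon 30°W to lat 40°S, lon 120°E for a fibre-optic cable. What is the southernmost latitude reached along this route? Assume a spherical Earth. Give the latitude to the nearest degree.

The great circle lies in the plane with unit normal n̂ = (p₁ × p₂)/|p₁ × p₂|.
Here n̂_z ≈ +0.197; the vertex latitude is φ_max = arccos|n̂_z| ≈ 78.7°.
Check via Clairaut: cos φ_max = |cos φ₁| · sin C = cos(60.0°)·sin(156.9°) ≈ 0.197, again giving ≈ 78.7°.

≈ 79°S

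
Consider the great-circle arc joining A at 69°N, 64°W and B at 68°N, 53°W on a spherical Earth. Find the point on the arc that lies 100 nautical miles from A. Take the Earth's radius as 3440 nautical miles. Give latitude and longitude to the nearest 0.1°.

≈ 68.7°N, 59.5°W

The haversine formula gives a central angle δ ≈ 0.072 rad (4.1°) between the endpoints. The total great-circle distance is δ·R ≈ 0.072 × 3440 ≈ 249 nmi, so the target fraction is f = 100/249 ≈ 0.402.
Interpolate at f ≈ 0.402 with slerp weights a = sin((1−f)δ)/sin δ ≈ 0.599, b = sin(fδ)/sin δ ≈ 0.402.
p = a·p₁ + b·p₂ ≈ (0.185, -0.313, 0.932); φ = arcsin(p_z) ≈ 68.69°, λ = atan2(p_y, p_x) ≈ -59.47°.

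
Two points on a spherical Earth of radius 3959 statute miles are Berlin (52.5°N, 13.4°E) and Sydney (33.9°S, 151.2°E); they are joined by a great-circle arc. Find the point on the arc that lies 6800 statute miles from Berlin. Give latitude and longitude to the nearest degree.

From cos δ = sin φ₁ sin φ₂ + cos φ₁ cos φ₂ cos Δλ, the central angle is δ ≈ 2.527 rad (144.8°). The total great-circle distance is δ·R ≈ 2.527 × 3959 ≈ 10003 mi, so the target fraction is f = 6800/10003 ≈ 0.680.
Interpolate at f ≈ 0.680 with slerp weights a = sin((1−f)δ)/sin δ ≈ 1.254, b = sin(fδ)/sin δ ≈ 1.715.
p = a·p₁ + b·p₂ ≈ (-0.504, 0.863, 0.039); φ = arcsin(p_z) ≈ 2.22°, λ = atan2(p_y, p_x) ≈ 120.32°.

≈ (2°N, 120°E)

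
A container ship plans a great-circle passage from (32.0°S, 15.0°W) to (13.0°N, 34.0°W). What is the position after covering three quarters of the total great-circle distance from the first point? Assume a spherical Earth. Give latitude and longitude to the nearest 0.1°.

From cos δ = sin φ₁ sin φ₂ + cos φ₁ cos φ₂ cos Δλ, the central angle is δ ≈ 0.847 rad (48.5°).
Interpolate at f = 3/4 with slerp weights a = sin((1−f)δ)/sin δ ≈ 0.281, b = sin(fδ)/sin δ ≈ 0.792.
p = a·p₁ + b·p₂ ≈ (0.869, -0.493, 0.030); φ = arcsin(p_z) ≈ 1.69°, λ = atan2(p_y, p_x) ≈ -29.56°.

≈ (1.7°N, 29.6°W)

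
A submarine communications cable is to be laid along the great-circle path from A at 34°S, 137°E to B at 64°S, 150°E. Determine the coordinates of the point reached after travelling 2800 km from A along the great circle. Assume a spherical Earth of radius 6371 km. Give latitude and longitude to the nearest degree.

≈ 58°S, 146°E

Write both endpoints as unit vectors p₁, p₂ with components (cos φ cos λ, cos φ sin λ, sin φ).
The central angle between the endpoints is δ = arccos(p₁·p₂) ≈ 0.542 rad (31.1°). The total great-circle distance is δ·R ≈ 0.542 × 6371 ≈ 3453 km, so the target fraction is f = 2800/3453 ≈ 0.811.
Interpolate at f ≈ 0.811 with slerp weights a = sin((1−f)δ)/sin δ ≈ 0.198, b = sin(fδ)/sin δ ≈ 0.825.
p = a·p₁ + b·p₂ ≈ (-0.433, 0.293, -0.852); φ = arcsin(p_z) ≈ -58.46°, λ = atan2(p_y, p_x) ≈ 145.95°.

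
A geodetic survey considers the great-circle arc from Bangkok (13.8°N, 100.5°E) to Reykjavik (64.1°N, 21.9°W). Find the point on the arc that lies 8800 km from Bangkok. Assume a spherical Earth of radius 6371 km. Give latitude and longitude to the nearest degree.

≈ 69°N, 5°E

Write both endpoints as unit vectors p₁, p₂ with components (cos φ cos λ, cos φ sin λ, sin φ).
The central angle between the endpoints is δ = arccos(p₁·p₂) ≈ 1.584 rad (90.7°). The total great-circle distance is δ·R ≈ 1.584 × 6371 ≈ 10089 km, so the target fraction is f = 8800/10089 ≈ 0.872.
Interpolate at f ≈ 0.872 with slerp weights a = sin((1−f)δ)/sin δ ≈ 0.201, b = sin(fδ)/sin δ ≈ 0.982.
p = a·p₁ + b·p₂ ≈ (0.363, 0.032, 0.931); φ = arcsin(p_z) ≈ 68.66°, λ = atan2(p_y, p_x) ≈ 5.02°.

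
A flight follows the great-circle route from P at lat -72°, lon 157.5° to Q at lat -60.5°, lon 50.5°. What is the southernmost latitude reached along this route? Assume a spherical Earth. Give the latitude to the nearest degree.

≈ -76°

The great circle lies in the plane with unit normal n̂ = (p₁ × p₂)/|p₁ × p₂|.
Here n̂_z ≈ -0.234; the vertex latitude is φ_max = arccos|n̂_z| ≈ 76.5°.
Check via Clairaut: cos φ_max = |cos φ₁| · sin C = cos(72.0°)·sin(130.8°) ≈ 0.234, again giving ≈ 76.5°.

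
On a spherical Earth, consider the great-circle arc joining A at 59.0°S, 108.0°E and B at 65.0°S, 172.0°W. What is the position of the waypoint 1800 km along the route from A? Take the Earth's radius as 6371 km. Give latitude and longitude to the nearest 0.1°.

≈ 67.4°S, 139.4°E

Write both endpoints as unit vectors p₁, p₂ with components (cos φ cos λ, cos φ sin λ, sin φ).
The central angle between the endpoints is δ = arccos(p₁·p₂) ≈ 0.619 rad (35.4°). The total great-circle distance is δ·R ≈ 0.619 × 6371 ≈ 3942 km, so the target fraction is f = 1800/3942 ≈ 0.457.
Interpolate at f ≈ 0.457 with slerp weights a = sin((1−f)δ)/sin δ ≈ 0.569, b = sin(fδ)/sin δ ≈ 0.481.
p = a·p₁ + b·p₂ ≈ (-0.292, 0.250, -0.923); φ = arcsin(p_z) ≈ -67.40°, λ = atan2(p_y, p_x) ≈ 139.37°.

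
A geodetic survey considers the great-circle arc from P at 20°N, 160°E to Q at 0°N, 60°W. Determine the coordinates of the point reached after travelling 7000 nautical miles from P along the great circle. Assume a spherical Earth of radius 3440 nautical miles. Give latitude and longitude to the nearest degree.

≈ 9°N, 77°W

Write both endpoints as unit vectors p₁, p₂ with components (cos φ cos λ, cos φ sin λ, sin φ).
The central angle between the endpoints is δ = arccos(p₁·p₂) ≈ 2.374 rad (136.0°). The total great-circle distance is δ·R ≈ 2.374 × 3440 ≈ 8168 nmi, so the target fraction is f = 7000/8168 ≈ 0.857.
Interpolate at f ≈ 0.857 with slerp weights a = sin((1−f)δ)/sin δ ≈ 0.480, b = sin(fδ)/sin δ ≈ 1.288.
p = a·p₁ + b·p₂ ≈ (0.221, -0.961, 0.164); φ = arcsin(p_z) ≈ 9.44°, λ = atan2(p_y, p_x) ≈ -77.08°.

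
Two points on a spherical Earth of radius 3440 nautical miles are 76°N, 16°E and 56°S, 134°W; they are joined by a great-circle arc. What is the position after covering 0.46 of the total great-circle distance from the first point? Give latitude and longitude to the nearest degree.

Write both endpoints as unit vectors p₁, p₂ with components (cos φ cos λ, cos φ sin λ, sin φ).
The central angle between the endpoints is δ = arccos(p₁·p₂) ≈ 2.743 rad (157.2°).
Interpolate at f = 0.46 with slerp weights a = sin((1−f)δ)/sin δ ≈ 2.566, b = sin(fδ)/sin δ ≈ 2.454.
p = a·p₁ + b·p₂ ≈ (-0.357, -0.816, 0.455); φ = arcsin(p_z) ≈ 27.07°, λ = atan2(p_y, p_x) ≈ -113.60°.

≈ 27°N, 114°W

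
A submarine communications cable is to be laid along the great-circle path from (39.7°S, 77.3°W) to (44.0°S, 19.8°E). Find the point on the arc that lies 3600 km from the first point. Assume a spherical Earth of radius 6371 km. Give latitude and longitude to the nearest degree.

≈ (53°S, 34°W)

Write both endpoints as unit vectors p₁, p₂ with components (cos φ cos λ, cos φ sin λ, sin φ).
The central angle between the endpoints is δ = arccos(p₁·p₂) ≈ 1.186 rad (68.0°). The total great-circle distance is δ·R ≈ 1.186 × 6371 ≈ 7556 km, so the target fraction is f = 3600/7556 ≈ 0.476.
Interpolate at f ≈ 0.476 with slerp weights a = sin((1−f)δ)/sin δ ≈ 0.628, b = sin(fδ)/sin δ ≈ 0.578.
p = a·p₁ + b·p₂ ≈ (0.497, -0.330, -0.802); φ = arcsin(p_z) ≈ -53.35°, λ = atan2(p_y, p_x) ≈ -33.61°.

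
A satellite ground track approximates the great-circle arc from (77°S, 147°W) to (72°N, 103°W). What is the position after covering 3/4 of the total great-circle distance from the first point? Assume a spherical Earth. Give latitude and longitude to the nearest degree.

Write both endpoints as unit vectors p₁, p₂ with components (cos φ cos λ, cos φ sin λ, sin φ).
The central angle between the endpoints is δ = arccos(p₁·p₂) ≈ 2.640 rad (151.2°).
Interpolate at f = 3/4 with slerp weights a = sin((1−f)δ)/sin δ ≈ 1.274, b = sin(fδ)/sin δ ≈ 1.907.
p = a·p₁ + b·p₂ ≈ (-0.373, -0.730, 0.572); φ = arcsin(p_z) ≈ 34.90°, λ = atan2(p_y, p_x) ≈ -117.05°.

≈ (35°N, 117°W)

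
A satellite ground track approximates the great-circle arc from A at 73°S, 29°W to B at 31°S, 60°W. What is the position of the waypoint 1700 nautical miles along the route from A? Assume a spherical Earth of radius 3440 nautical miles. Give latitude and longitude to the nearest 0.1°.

≈ 47.2°S, 54.8°W

From cos δ = sin φ₁ sin φ₂ + cos φ₁ cos φ₂ cos Δλ, the central angle is δ ≈ 0.785 rad (45.0°). The total great-circle distance is δ·R ≈ 0.785 × 3440 ≈ 2701 nmi, so the target fraction is f = 1700/2701 ≈ 0.629.
Interpolate at f ≈ 0.629 with slerp weights a = sin((1−f)δ)/sin δ ≈ 0.406, b = sin(fδ)/sin δ ≈ 0.671.
p = a·p₁ + b·p₂ ≈ (0.391, -0.556, -0.734); φ = arcsin(p_z) ≈ -47.19°, λ = atan2(p_y, p_x) ≈ -54.84°.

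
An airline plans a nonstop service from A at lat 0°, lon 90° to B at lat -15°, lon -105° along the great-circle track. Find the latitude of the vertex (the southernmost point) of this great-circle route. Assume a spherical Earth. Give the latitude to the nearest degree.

≈ -46°

The great circle lies in the plane with unit normal n̂ = (p₁ × p₂)/|p₁ × p₂|.
Here n̂_z ≈ +0.695; the vertex latitude is φ_max = arccos|n̂_z| ≈ 46.0°.
Check via Clairaut: cos φ_max = |cos φ₁| · sin C = cos(0.0°)·sin(136.0°) ≈ 0.695, again giving ≈ 46.0°.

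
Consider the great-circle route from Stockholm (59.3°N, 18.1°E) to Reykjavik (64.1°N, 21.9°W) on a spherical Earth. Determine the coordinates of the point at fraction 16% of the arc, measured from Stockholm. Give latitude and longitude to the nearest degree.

≈ (61°N, 13°E)

Convert each endpoint to a unit vector on the sphere (x = cos φ cos λ, y = cos φ sin λ, z = sin φ).
The central angle between the endpoints is δ = arccos(p₁·p₂) ≈ 0.335 rad (19.2°).
Interpolate at f = 0.16 with slerp weights a = sin((1−f)δ)/sin δ ≈ 0.845, b = sin(fδ)/sin δ ≈ 0.163.
p = a·p₁ + b·p₂ ≈ (0.476, 0.107, 0.873); φ = arcsin(p_z) ≈ 60.80°, λ = atan2(p_y, p_x) ≈ 12.72°.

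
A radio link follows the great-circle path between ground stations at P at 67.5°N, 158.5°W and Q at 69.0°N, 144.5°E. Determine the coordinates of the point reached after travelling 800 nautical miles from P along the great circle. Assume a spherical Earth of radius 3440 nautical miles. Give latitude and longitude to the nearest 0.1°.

≈ 70.7°N, 164.6°E

From cos δ = sin φ₁ sin φ₂ + cos φ₁ cos φ₂ cos Δλ, the central angle is δ ≈ 0.356 rad (20.4°). The total great-circle distance is δ·R ≈ 0.356 × 3440 ≈ 1226 nmi, so the target fraction is f = 800/1226 ≈ 0.653.
Interpolate at f ≈ 0.653 with slerp weights a = sin((1−f)δ)/sin δ ≈ 0.354, b = sin(fδ)/sin δ ≈ 0.661.
p = a·p₁ + b·p₂ ≈ (-0.319, 0.088, 0.944); φ = arcsin(p_z) ≈ 70.69°, λ = atan2(p_y, p_x) ≈ 164.58°.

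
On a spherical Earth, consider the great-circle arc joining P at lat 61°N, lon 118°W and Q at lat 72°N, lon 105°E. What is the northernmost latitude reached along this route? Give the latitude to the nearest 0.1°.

The great circle lies in the plane with unit normal n̂ = (p₁ × p₂)/|p₁ × p₂|.
Here n̂_z ≈ -0.148; the vertex latitude is φ_max = arccos|n̂_z| ≈ 81.5°.

≈ 81.5°N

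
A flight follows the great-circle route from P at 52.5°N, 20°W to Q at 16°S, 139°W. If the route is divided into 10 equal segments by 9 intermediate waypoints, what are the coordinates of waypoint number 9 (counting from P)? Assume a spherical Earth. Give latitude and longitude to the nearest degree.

Write both endpoints as unit vectors p₁, p₂ with components (cos φ cos λ, cos φ sin λ, sin φ).
The central angle between the endpoints is δ = arccos(p₁·p₂) ≈ 2.097 rad (120.2°).
Interpolate at f = 9/10 with slerp weights a = sin((1−f)δ)/sin δ ≈ 0.241, b = sin(fδ)/sin δ ≈ 1.099.
p = a·p₁ + b·p₂ ≈ (-0.660, -0.743, -0.112); φ = arcsin(p_z) ≈ -6.43°, λ = atan2(p_y, p_x) ≈ -131.59°.

≈ 6°S, 132°W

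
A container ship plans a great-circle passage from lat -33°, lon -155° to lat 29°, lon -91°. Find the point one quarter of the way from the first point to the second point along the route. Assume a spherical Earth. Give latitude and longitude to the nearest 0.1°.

≈ lat -18.4°, lon -137.2°

From cos δ = sin φ₁ sin φ₂ + cos φ₁ cos φ₂ cos Δλ, the central angle is δ ≈ 1.513 rad (86.7°).
Interpolate at f = 1/4 with slerp weights a = sin((1−f)δ)/sin δ ≈ 0.908, b = sin(fδ)/sin δ ≈ 0.370.
p = a·p₁ + b·p₂ ≈ (-0.696, -0.645, -0.315); φ = arcsin(p_z) ≈ -18.37°, λ = atan2(p_y, p_x) ≈ -137.15°.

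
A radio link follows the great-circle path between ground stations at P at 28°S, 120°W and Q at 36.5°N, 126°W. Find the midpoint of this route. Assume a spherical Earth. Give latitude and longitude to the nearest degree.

≈ 4°N, 123°W

Convert each endpoint to a unit vector on the sphere (x = cos φ cos λ, y = cos φ sin λ, z = sin φ).
The central angle between the endpoints is δ = arccos(p₁·p₂) ≈ 1.130 rad (64.7°).
Interpolate at f = 1/2 with slerp weights a = sin((1−f)δ)/sin δ ≈ 0.592, b = sin(fδ)/sin δ ≈ 0.592.
p = a·p₁ + b·p₂ ≈ (-0.541, -0.838, 0.074); φ = arcsin(p_z) ≈ 4.26°, λ = atan2(p_y, p_x) ≈ -122.86°.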